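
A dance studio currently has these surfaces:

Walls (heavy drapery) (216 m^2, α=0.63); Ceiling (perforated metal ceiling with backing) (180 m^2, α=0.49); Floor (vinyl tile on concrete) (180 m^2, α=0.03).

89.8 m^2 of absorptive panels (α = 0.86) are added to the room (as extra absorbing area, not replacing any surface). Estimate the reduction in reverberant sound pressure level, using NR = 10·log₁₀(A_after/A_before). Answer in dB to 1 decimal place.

1.3 dB

Equivalent absorption area: A_before = 216*0.63 + 180*0.49 + 180*0.03 = 229.680 m^2.
Treatment contributes 89.8·0.86 = 77.228 sabins.
A_after = 229.680 + 77.228 = 306.908 sabins.
NR = 10·log₁₀(306.908/229.680) = 1.3 dB.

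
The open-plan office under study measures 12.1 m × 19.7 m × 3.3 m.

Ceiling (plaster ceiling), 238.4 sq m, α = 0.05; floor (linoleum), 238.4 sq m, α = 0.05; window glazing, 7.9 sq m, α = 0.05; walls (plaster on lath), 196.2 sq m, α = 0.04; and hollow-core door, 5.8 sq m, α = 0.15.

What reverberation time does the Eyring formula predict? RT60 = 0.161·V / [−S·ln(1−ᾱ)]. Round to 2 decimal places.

3.75 seconds

Total surface area S = 238.4 + 238.4 + 7.9 + 196.2 + 5.8 = 686.7 sq m.
Absorption A = 238.4×0.05 + 238.4×0.05 + 7.9×0.05 + 196.2×0.04 + 5.8×0.15 = 32.953 sabins.
Mean coefficient ᾱ = A/S = 0.0480.
Eyring denominator: −S ln(1−ᾱ) = 33.779.
V = 12.1 × 19.7 × 3.3 = 786.621 m³.
T = 0.161·V/[−S·ln(1−ᾱ)] = 0.161·786.621/33.779 = 3.75 s.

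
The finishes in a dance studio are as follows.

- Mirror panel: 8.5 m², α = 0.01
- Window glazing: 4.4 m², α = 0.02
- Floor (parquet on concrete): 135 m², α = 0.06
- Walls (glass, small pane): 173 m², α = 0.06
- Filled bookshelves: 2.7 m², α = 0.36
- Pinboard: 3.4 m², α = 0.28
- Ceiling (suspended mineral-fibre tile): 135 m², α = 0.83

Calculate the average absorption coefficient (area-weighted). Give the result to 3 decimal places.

0.287

Total surface area S = 462.0 m².
Σ(Sᵢαᵢ) = 8.5*0.01 + 4.4*0.02 + 135*0.06 + 173*0.06 + 2.7*0.36 + 3.4*0.28 + 135*0.83 = 132.627.
ᾱ = A/S = 0.287.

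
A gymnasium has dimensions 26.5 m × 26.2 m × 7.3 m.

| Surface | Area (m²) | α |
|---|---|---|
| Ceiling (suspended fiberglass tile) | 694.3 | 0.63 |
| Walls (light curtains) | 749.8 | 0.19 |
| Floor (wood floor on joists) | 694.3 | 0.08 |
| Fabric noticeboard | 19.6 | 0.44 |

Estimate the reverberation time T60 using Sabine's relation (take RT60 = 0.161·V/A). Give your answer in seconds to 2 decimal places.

A = Σ Sᵢαᵢ = 694.3*0.63 + 749.8*0.19 + 694.3*0.08 + 19.6*0.44 = 644.039 sabins.
Volume V = 26.5 × 26.2 × 7.3 = 5068.39 m³.
Sabine: RT60 = 0.161 × 5068.39 / 644.039 = 1.27 s.

1.27 s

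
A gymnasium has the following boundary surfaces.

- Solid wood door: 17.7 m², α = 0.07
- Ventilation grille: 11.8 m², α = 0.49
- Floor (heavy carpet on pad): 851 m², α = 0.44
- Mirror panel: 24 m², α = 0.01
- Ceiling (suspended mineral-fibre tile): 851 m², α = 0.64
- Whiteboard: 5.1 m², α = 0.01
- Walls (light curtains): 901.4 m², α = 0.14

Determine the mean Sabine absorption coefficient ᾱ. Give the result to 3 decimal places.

0.395

S = Σ Sᵢ = 17.7 + 11.8 + 851 + 24 + 851 + 5.1 + 901.4 = 2662.0 m².
Σ(Sᵢαᵢ) = 17.7*0.07 + 11.8*0.49 + 851*0.44 + 24*0.01 + 851*0.64 + 5.1*0.01 + 901.4*0.14 = 1052.588.
ᾱ = A/S = 0.395.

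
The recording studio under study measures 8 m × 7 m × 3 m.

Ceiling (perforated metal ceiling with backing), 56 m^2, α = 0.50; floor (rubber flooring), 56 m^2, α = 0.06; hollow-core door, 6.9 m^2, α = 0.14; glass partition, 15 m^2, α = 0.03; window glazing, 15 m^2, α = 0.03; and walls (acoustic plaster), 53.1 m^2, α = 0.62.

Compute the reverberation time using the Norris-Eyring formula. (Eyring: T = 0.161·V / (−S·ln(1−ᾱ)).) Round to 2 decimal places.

0.34 s

Total surface area S = 56 + 56 + 6.9 + 15 + 15 + 53.1 = 202.0 m^2.
Absorption A = 56×0.50 + 56×0.06 + 6.9×0.14 + 15×0.03 + 15×0.03 + 53.1×0.62 = 66.148 sabins.
Mean coefficient ᾱ = A/S = 0.3275.
Eyring denominator: −S ln(1−ᾱ) = 80.144.
V = 8 × 7 × 3 = 168 m³.
T = 0.161·V/[−S·ln(1−ᾱ)] = 0.161·168/80.144 = 0.34 s.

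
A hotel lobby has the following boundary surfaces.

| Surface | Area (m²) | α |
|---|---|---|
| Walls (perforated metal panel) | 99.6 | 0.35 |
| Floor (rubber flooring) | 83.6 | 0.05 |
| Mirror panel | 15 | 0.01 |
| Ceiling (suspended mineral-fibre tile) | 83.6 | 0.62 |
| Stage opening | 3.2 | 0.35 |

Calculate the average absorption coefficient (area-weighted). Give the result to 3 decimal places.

Total surface area S = 285.0 m².
Σ(Sᵢαᵢ) = 99.6×0.35 + 83.6×0.05 + 15×0.01 + 83.6×0.62 + 3.2×0.35 = 92.142.
ᾱ = A/S = 0.323.

0.323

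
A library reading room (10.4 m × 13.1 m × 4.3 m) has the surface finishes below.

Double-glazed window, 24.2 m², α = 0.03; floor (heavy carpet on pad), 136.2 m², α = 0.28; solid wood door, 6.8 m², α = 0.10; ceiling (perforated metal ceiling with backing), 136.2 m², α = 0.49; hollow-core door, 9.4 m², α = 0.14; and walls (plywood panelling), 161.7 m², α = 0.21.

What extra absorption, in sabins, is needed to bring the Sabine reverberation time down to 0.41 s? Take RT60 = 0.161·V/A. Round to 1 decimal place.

88.5 sabins

Total absorption A₁ = 24.2*0.03 + 136.2*0.28 + 6.8*0.10 + 136.2*0.49 + 9.4*0.14 + 161.7*0.21
  = 0.726 + 38.136 + 0.680 + 66.738 + 1.316 + 33.957 = 141.553 m² sabins.
V = 585.832 m³. Required absorption A₂ = 0.161 × 585.832 / 0.41 = 230.046 sabins.
Additional absorption ΔA = 230.046 − 141.553 = 88.5 sabins.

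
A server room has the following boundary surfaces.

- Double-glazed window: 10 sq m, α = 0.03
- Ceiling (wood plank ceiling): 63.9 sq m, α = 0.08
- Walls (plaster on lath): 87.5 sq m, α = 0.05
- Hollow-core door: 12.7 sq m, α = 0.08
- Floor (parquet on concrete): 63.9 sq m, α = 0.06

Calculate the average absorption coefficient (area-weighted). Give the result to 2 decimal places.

0.06

Total surface area S = 238.0 sq m.
A = 10*0.03 + 63.9*0.08 + 87.5*0.05 + 12.7*0.08 + 63.9*0.06 = 14.637 sabins.
ᾱ = 14.637 / 238.0 = 0.06.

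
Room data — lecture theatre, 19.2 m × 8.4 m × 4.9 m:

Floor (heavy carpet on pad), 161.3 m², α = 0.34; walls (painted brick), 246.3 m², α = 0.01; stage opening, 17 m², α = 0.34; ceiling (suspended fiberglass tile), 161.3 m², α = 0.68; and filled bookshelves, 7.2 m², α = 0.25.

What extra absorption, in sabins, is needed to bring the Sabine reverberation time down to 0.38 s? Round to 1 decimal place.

160.3 sabins

Summing Sᵢαᵢ: 54.842 + 2.463 + 5.780 + 109.684 + 1.800 → A₁ = 174.569 sabins.
V = 790.272 m³. Required absorption A₂ = 0.161 × 790.272 / 0.38 = 334.826 sabins.
Shortfall: 334.826 − 174.569 = 160.3 sabins.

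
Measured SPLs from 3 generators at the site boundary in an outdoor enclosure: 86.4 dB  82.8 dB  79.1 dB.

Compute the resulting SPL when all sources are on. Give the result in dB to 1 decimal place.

Converting to relative power and adding: 10^(86.4/10) + 10^(82.8/10) + 10^(79.1/10) = 7.083e+08.
Combined level = 10 log₁₀(7.083e+08) = 88.5 dB.

88.5 dB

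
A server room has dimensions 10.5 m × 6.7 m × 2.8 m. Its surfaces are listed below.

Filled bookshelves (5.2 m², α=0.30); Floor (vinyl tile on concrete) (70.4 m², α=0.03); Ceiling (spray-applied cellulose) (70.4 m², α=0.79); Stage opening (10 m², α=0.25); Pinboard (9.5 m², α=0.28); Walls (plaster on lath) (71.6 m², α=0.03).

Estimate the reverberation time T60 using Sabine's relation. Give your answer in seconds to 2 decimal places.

0.48 seconds

A = Σ Sᵢαᵢ = 5.2×0.30 + 70.4×0.03 + 70.4×0.79 + 10×0.25 + 9.5×0.28 + 71.6×0.03 = 66.596 sabins.
Room volume: 196.98 m³.
Sabine: RT60 = 0.161 × 196.98 / 66.596 = 0.48 s.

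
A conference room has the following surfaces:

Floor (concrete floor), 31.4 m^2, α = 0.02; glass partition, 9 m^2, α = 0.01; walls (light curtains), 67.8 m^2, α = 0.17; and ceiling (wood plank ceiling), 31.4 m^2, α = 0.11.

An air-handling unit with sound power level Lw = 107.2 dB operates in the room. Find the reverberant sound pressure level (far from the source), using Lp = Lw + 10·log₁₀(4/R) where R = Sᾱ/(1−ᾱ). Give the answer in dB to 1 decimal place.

A = 15.698 sabins; S = 139.6 m^2.
ᾱ = 15.698/139.6 = 0.1124; R = Sᾱ/(1−ᾱ) = 15.698/(1−0.1124) = 17.686 m^2.
Lp = Lw + 10 log₁₀(4/R) = 107.2 -6.46 = 100.7 dB.

100.7 dB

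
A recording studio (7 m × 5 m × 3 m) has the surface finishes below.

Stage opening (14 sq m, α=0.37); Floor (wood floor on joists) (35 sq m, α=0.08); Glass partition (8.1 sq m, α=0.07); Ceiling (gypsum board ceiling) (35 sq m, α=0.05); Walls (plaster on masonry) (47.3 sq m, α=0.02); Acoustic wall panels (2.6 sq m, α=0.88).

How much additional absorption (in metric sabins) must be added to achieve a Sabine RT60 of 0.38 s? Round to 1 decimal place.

31.0 sabins

Summing Sᵢαᵢ: 5.180 + 2.800 + 0.567 + 1.750 + 0.946 + 2.288 → A₁ = 13.531 sabins.
For T = 0.38 s, need A₂ = 0.161·V/T = 0.161·105/0.38 = 44.487 sabins.
Shortfall: 44.487 − 13.531 = 31.0 sabins.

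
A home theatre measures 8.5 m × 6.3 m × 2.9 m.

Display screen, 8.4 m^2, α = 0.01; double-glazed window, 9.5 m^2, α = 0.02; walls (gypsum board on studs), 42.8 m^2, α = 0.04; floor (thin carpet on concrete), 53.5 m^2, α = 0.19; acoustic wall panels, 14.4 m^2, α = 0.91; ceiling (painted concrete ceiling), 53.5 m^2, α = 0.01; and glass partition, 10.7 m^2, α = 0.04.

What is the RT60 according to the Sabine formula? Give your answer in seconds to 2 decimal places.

0.95 s

A = Σ Sᵢαᵢ = 8.4×0.01 + 9.5×0.02 + 42.8×0.04 + 53.5×0.19 + 14.4×0.91 + 53.5×0.01 + 10.7×0.04 = 26.218 sabins.
Volume V = 8.5 × 6.3 × 2.9 = 155.295 m³.
Sabine: RT60 = 0.161 × 155.295 / 26.218 = 0.95 s.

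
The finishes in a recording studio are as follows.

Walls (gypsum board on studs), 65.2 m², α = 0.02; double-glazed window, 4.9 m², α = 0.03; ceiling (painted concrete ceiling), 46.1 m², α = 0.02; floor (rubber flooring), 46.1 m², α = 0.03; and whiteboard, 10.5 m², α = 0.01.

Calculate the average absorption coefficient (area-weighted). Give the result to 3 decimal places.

Total surface area S = 172.8 m².
A = 65.2×0.02 + 4.9×0.03 + 46.1×0.02 + 46.1×0.03 + 10.5×0.01 = 3.861 sabins.
ᾱ = 3.861 / 172.8 = 0.022.

0.022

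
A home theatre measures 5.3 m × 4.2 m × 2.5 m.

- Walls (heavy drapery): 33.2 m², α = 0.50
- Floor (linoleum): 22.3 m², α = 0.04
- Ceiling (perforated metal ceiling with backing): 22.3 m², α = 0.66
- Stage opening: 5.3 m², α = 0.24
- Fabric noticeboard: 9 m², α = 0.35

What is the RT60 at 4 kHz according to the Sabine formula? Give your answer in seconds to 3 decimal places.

0.245 seconds

Equivalent absorption area: A = 33.2×0.50 + 22.3×0.04 + 22.3×0.66 + 5.3×0.24 + 9×0.35 = 36.632 m².
Room volume: 55.65 m³.
RT60 = 0.161 · V / A = 0.161 × 55.65 / 36.632 = 0.245 s.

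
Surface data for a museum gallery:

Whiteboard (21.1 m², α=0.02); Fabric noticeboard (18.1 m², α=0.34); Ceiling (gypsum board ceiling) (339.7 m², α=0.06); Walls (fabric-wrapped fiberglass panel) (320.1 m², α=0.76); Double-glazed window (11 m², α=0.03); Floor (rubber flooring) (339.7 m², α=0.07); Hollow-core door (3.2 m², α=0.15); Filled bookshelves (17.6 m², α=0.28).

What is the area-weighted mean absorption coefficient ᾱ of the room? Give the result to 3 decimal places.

0.280

S = Σ Sᵢ = 21.1 + 18.1 + 339.7 + 320.1 + 11 + 339.7 + 3.2 + 17.6 = 1070.5 m².
Σ(Sᵢαᵢ) = 21.1*0.02 + 18.1*0.34 + 339.7*0.06 + 320.1*0.76 + 11*0.03 + 339.7*0.07 + 3.2*0.15 + 17.6*0.28 = 299.751.
ᾱ = A/S = 0.280.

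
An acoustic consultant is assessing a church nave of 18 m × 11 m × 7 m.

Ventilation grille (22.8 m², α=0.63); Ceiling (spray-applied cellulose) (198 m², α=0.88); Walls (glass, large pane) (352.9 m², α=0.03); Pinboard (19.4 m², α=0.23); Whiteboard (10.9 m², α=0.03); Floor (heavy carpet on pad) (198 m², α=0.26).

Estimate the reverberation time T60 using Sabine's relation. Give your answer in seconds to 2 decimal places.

Summing Sᵢαᵢ: 14.364 + 174.240 + 10.587 + 4.462 + 0.327 + 51.480 → A = 255.460 sabins.
V = 18·11·7 = 1386 m³.
RT60 = 0.161 · V / A = 0.161 × 1386 / 255.460 = 0.87 s.

0.87 s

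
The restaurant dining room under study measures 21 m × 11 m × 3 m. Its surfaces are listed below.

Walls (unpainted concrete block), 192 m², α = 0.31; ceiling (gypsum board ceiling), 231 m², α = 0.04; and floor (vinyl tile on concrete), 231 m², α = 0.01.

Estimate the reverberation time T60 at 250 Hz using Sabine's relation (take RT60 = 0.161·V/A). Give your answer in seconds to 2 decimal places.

Summing Sᵢαᵢ: 59.520 + 9.240 + 2.310 → A = 71.070 sabins.
Room volume: 693 m³.
Sabine: RT60 = 0.161 × 693 / 71.070 = 1.57 s.

1.57 seconds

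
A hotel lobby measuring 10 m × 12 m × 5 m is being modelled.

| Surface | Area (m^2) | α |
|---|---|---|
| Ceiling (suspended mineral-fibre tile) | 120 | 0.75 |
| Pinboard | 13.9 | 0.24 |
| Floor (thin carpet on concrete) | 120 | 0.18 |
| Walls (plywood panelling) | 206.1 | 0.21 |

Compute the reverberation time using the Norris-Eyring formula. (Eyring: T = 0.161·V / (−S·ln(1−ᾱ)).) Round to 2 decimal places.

S = Σ Sᵢ = 460.0 m^2.
Σ(Sᵢαᵢ) = 120×0.75 + 13.9×0.24 + 120×0.18 + 206.1×0.21 = 158.217.
ᾱ = 158.217 / 460.0 = 0.3440.
Eyring denominator: −S ln(1−ᾱ) = 193.933.
V = 10 × 12 × 5 = 600 m³.
RT60 = 0.161 × 600 / 193.933 = 0.50 s.

0.50 s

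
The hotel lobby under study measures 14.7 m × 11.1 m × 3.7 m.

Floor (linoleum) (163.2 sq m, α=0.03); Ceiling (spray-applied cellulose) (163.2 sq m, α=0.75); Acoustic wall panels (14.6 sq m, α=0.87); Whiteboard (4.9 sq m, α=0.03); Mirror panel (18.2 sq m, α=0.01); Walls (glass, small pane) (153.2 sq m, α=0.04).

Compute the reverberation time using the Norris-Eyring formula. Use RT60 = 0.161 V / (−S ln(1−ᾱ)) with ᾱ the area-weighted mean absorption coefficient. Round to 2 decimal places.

S = Σ Sᵢ = 517.3 sq m.
Σ(Sᵢαᵢ) = 163.2·0.03 + 163.2·0.75 + 14.6·0.87 + 4.9·0.03 + 18.2·0.01 + 153.2·0.04 = 146.455.
ᾱ = 146.455 / 517.3 = 0.2831.
−S·ln(1−ᾱ) = −517.3 × ln(1 − 0.2831) = 172.167.
V = 14.7 × 11.1 × 3.7 = 603.729 m³.
T = 0.161·V/[−S·ln(1−ᾱ)] = 0.161·603.729/172.167 = 0.56 s.

0.56 s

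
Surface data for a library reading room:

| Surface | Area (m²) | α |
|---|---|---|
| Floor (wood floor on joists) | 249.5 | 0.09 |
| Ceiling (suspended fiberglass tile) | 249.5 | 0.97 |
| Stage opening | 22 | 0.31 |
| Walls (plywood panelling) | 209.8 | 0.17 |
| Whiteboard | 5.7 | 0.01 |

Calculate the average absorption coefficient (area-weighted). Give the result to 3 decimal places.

0.417

S = Σ Sᵢ = 249.5 + 249.5 + 22 + 209.8 + 5.7 = 736.5 m².
Weighted sum Σ Sα = 307.013.
ᾱ = A/S = 0.417.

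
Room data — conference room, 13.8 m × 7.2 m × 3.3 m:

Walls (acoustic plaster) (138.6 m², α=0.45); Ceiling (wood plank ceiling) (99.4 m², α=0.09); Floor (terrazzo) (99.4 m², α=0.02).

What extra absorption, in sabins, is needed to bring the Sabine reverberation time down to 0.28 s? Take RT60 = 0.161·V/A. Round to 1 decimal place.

115.2 sabins

A₁ = Σ Sᵢαᵢ = 138.6*0.45 + 99.4*0.09 + 99.4*0.02 = 73.304 sabins.
V = 327.888 m³. Required absorption A₂ = 0.161 × 327.888 / 0.28 = 188.536 sabins.
Shortfall: 188.536 − 73.304 = 115.2 sabins.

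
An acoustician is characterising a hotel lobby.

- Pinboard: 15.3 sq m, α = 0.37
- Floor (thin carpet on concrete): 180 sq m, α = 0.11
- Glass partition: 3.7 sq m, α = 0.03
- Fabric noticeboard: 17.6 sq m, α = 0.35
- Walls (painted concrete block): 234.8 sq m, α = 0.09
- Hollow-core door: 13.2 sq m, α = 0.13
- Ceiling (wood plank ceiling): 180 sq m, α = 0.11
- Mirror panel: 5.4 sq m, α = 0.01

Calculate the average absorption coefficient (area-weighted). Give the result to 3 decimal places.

Total surface area S = 650.0 sq m.
Weighted sum Σ Sα = 74.434.
ᾱ = A/S = 0.115.

0.115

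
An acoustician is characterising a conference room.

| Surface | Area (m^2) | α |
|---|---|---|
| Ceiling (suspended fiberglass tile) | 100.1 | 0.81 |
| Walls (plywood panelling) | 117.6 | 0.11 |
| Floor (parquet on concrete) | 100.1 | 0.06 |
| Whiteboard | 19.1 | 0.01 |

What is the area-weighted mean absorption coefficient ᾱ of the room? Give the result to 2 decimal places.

0.30

Total surface area S = 336.9 m^2.
Weighted sum Σ Sα = 100.214.
ᾱ = A/S = 0.30.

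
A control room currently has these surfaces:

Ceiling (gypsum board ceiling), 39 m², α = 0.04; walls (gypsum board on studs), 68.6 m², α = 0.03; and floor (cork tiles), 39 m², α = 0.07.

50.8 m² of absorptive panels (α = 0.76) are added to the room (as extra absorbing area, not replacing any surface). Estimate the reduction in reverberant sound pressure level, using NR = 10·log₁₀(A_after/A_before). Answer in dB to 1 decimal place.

Equivalent absorption area: A_before = 39×0.04 + 68.6×0.03 + 39×0.07 = 6.348 m².
Treatment contributes 50.8·0.76 = 38.608 sabins.
New total A_after = 44.956 sabins.
NR = 10·log₁₀(44.956/6.348) = 8.5 dB.

8.5 dB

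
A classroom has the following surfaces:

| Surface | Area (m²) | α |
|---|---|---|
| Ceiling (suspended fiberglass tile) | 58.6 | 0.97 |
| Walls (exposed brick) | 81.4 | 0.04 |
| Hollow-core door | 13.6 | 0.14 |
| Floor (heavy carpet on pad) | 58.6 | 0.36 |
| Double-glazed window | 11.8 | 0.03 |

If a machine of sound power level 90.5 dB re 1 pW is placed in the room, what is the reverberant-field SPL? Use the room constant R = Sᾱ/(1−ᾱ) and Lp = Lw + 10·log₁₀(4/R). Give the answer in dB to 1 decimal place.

75.3 dB

A = 83.452 sabins; S = 224.0 m².
ᾱ = 0.3726, so room constant R = A/(1−ᾱ) = 133.012 m².
Lp = Lw + 10 log₁₀(4/R) = 90.5 -15.22 = 75.3 dB.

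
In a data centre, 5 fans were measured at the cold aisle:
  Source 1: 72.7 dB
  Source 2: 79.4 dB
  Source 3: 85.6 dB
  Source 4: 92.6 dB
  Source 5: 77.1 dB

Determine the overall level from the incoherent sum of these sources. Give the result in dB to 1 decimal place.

Converting to relative power and adding: 10^(72.7/10) + 10^(79.4/10) + 10^(85.6/10) + 10^(92.6/10) + 10^(77.1/10) = 2.34e+09.
Back to dB: 10·log₁₀ Σ = 93.7 dB.

93.7 dB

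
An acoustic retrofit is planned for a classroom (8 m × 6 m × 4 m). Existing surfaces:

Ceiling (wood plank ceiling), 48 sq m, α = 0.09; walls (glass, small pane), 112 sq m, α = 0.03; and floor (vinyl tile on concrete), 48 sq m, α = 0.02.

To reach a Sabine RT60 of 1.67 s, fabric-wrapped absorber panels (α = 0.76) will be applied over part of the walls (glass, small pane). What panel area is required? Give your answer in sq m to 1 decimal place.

13.5

Total absorption A₁ = 48*0.09 + 112*0.03 + 48*0.02
  = 4.320 + 3.360 + 0.960 = 8.640 sq m sabins.
V = 192 m³. Target absorption A₂ = 0.161 × 192 / 1.67 = 18.510 sabins.
ΔA needed = 18.510 − 8.640 = 9.870 sabins.
Each sq m of panel replacing the walls (glass, small pane) adds (0.76 − 0.03) = 0.73 sabins.
Area = ΔA/Δα = 9.870/0.73 = 13.5 sq m.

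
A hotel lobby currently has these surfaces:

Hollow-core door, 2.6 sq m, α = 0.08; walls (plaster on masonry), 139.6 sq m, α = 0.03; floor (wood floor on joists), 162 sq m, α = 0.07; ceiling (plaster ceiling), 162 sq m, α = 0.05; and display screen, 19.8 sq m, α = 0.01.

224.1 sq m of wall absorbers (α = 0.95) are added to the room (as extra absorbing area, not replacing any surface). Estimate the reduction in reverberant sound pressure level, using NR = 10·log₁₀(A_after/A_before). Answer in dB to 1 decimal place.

9.9 dB

Equivalent absorption area: A_before = 2.6×0.08 + 139.6×0.03 + 162×0.07 + 162×0.05 + 19.8×0.01 = 24.034 sq m.
Added absorption = 224.1 × 0.95 = 212.895 sabins.
A_after = 24.034 + 212.895 = 236.929 sabins.
Reduction = 10 log₁₀(A_after/A_before) = 10 log₁₀(9.8581) = 9.9 dB.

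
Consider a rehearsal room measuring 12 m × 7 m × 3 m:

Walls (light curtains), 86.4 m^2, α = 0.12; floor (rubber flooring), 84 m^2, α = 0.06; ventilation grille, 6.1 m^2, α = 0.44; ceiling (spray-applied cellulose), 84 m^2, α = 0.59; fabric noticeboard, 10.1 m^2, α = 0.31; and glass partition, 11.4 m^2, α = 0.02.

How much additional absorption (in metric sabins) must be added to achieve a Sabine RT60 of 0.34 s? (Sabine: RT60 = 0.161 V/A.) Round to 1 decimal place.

Equivalent absorption area: A₁ = 86.4·0.12 + 84·0.06 + 6.1·0.44 + 84·0.59 + 10.1·0.31 + 11.4·0.02 = 71.011 m^2.
Target A₂ = 0.161·252/0.34 = 119.329 sabins (V = 252 m³).
ΔA = A₂ − A₁ = 119.329 − 71.011 = 48.3 sabins.

48.3 sabins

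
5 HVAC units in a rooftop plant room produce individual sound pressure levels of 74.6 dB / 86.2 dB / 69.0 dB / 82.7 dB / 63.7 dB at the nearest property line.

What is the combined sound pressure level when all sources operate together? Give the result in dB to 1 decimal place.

Sum in the linear (power) domain: Σ 10^(Lᵢ/10) = 10^(74.6/10) + 10^(86.2/10) + 10^(69.0/10) + 10^(82.7/10) + 10^(63.7/10) = 6.422e+08.
Combined level = 10 log₁₀(6.422e+08) = 88.1 dB.

88.1 dB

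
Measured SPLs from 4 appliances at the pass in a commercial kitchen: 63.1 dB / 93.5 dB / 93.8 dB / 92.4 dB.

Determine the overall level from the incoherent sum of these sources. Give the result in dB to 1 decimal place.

98.0 dB

Sum in the linear (power) domain: Σ 10^(Lᵢ/10) = 10^(63.1/10) + 10^(93.5/10) + 10^(93.8/10) + 10^(92.4/10) = 6.377e+09.
Back to dB: 10·log₁₀ Σ = 98.0 dB.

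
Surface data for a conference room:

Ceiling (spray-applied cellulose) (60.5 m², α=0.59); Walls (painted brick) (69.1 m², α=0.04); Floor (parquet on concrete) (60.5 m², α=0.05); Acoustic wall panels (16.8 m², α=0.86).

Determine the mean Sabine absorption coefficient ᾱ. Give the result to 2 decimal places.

0.27

Total surface area S = 206.9 m².
Σ(Sᵢαᵢ) = 60.5*0.59 + 69.1*0.04 + 60.5*0.05 + 16.8*0.86 = 55.932.
ᾱ = 55.932 / 206.9 = 0.27.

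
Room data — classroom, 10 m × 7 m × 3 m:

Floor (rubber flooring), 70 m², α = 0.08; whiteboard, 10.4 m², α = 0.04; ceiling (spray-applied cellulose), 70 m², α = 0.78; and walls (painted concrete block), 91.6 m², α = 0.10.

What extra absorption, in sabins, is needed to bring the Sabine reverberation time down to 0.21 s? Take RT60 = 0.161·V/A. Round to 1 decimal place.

91.2 sabins

A₁ = Σ Sᵢαᵢ = 70·0.08 + 10.4·0.04 + 70·0.78 + 91.6·0.10 = 69.776 sabins.
For T = 0.21 s, need A₂ = 0.161·V/T = 0.161·210/0.21 = 161.000 sabins.
Shortfall: 161.000 − 69.776 = 91.2 sabins.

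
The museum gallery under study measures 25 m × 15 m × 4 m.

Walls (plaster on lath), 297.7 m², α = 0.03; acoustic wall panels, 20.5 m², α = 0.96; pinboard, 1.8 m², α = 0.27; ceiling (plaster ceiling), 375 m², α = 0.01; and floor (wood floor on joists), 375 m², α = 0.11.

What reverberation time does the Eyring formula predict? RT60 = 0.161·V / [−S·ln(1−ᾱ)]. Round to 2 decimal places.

3.15 s

Total surface area S = 297.7 + 20.5 + 1.8 + 375 + 375 = 1070.0 m².
Σ(Sᵢαᵢ) = 297.7×0.03 + 20.5×0.96 + 1.8×0.27 + 375×0.01 + 375×0.11 = 74.097.
ᾱ = 74.097 / 1070.0 = 0.0692.
−S·ln(1−ᾱ) = −1070.0 × ln(1 − 0.0692) = 76.731.
V = 25 × 15 × 4 = 1500 m³.
RT60 = 0.161 × 1500 / 76.731 = 3.15 s.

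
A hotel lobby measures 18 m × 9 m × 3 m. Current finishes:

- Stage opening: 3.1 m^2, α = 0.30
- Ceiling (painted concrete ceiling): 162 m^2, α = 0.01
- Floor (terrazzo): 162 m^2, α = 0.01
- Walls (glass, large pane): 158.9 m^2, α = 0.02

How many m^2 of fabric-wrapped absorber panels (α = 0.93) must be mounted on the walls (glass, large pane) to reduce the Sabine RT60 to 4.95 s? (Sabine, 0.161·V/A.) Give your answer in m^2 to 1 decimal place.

9.3

Summing Sᵢαᵢ: 0.930 + 1.620 + 1.620 + 3.178 → A₁ = 7.348 sabins.
Required A₂ = 0.161·486/4.95 = 15.807 sabins.
Absorption to add: 15.807 − 7.348 = 8.459 sabins.
Net gain per m^2: Δα = 0.93 − 0.02 = 0.91.
Panel area = 8.459 / 0.91 = 9.3 m^2.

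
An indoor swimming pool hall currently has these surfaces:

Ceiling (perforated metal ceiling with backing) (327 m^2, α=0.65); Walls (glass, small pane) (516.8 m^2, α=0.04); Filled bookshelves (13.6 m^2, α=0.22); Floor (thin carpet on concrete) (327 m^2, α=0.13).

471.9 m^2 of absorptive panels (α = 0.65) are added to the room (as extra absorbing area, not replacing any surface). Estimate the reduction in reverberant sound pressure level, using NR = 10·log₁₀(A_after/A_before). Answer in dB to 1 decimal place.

Summing Sᵢαᵢ: 212.550 + 20.672 + 2.992 + 42.510 → A_before = 278.724 sabins.
Treatment contributes 471.9·0.65 = 306.735 sabins.
New total A_after = 585.459 sabins.
NR = 10·log₁₀(585.459/278.724) = 3.2 dB.

3.2 dB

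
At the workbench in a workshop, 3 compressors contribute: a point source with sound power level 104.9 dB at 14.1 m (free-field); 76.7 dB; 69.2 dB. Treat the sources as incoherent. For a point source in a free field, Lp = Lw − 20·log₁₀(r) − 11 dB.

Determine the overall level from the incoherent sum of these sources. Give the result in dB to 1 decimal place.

Source at 14.1 m: Lp = 104.9 − 20·log₁₀(14.1) − 11 = 70.9 dB.
Sum in the linear (power) domain: Σ 10^(Lᵢ/10) = 10^(70.9/10) + 10^(76.7/10) + 10^(69.2/10) = 6.739e+07.
Back to dB: 10·log₁₀ Σ = 78.3 dB.

78.3 dB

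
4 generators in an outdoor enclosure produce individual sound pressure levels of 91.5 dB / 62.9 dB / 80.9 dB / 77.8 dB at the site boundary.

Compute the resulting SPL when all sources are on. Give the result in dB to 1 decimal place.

92.0 dB

Σ 10^(Lᵢ/10) = 1.598e+09.
Combined level = 10 log₁₀(1.598e+09) = 92.0 dB.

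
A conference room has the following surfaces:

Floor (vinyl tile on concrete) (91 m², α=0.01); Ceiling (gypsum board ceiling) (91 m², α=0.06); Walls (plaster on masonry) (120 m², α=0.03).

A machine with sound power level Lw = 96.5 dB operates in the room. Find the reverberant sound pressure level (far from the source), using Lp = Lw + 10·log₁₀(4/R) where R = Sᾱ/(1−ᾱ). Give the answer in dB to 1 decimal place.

A = 9.970 sabins; S = 302.0 m².
ᾱ = 9.970/302.0 = 0.0330; R = Sᾱ/(1−ᾱ) = 9.970/(1−0.0330) = 10.310 m².
Lp = Lw + 10 log₁₀(4/R) = 96.5 -4.11 = 92.4 dB.

92.4 dB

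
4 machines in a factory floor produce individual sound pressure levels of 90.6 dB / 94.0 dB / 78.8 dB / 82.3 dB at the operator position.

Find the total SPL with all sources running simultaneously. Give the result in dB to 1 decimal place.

95.9 dB

Converting to relative power and adding: 10^(90.6/10) + 10^(94.0/10) + 10^(78.8/10) + 10^(82.3/10) = 3.906e+09.
Combined level = 10 log₁₀(3.906e+09) = 95.9 dB.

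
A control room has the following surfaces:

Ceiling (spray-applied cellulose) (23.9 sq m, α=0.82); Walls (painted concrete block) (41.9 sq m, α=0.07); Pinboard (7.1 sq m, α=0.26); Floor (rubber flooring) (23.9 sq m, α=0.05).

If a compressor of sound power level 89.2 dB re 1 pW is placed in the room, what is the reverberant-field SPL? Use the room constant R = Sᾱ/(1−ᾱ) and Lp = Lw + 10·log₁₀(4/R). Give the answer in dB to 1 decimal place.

A = 25.572 sabins; S = 96.8 sq m.
ᾱ = 25.572/96.8 = 0.2642; R = Sᾱ/(1−ᾱ) = 25.572/(1−0.2642) = 34.754 sq m.
Lp = Lw + 10 log₁₀(4/R) = 89.2 -9.39 = 79.8 dB.

79.8 dB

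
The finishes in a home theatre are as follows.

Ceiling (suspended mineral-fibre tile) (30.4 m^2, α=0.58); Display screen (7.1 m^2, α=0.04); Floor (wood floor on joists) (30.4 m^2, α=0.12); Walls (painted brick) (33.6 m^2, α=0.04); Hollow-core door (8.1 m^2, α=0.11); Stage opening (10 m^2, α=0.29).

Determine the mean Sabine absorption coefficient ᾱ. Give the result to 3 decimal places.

S = Σ Sᵢ = 30.4 + 7.1 + 30.4 + 33.6 + 8.1 + 10 = 119.6 m^2.
Weighted sum Σ Sα = 26.699.
ᾱ = 26.699 / 119.6 = 0.223.

0.223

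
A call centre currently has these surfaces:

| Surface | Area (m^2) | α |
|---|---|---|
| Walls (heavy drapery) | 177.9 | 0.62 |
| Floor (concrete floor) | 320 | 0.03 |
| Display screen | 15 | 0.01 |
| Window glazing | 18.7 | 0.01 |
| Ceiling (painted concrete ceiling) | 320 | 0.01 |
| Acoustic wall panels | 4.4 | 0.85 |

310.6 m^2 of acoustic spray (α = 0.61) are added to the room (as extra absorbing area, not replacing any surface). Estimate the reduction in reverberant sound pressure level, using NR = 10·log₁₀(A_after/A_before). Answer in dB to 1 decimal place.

4.0 dB

Equivalent absorption area: A_before = 177.9×0.62 + 320×0.03 + 15×0.01 + 18.7×0.01 + 320×0.01 + 4.4×0.85 = 127.175 m^2.
Treatment contributes 310.6·0.61 = 189.466 sabins.
New total A_after = 316.641 sabins.
Reduction = 10 log₁₀(A_after/A_before) = 10 log₁₀(2.4898) = 4.0 dB.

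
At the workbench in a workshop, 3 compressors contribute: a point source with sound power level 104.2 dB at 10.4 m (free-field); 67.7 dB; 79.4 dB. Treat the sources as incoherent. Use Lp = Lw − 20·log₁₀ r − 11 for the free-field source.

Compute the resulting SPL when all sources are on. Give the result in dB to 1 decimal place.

Source at 10.4 m: Lp = 104.2 − 20·log₁₀(10.4) − 11 = 72.9 dB.
Converting to relative power and adding: 10^(72.9/10) + 10^(67.7/10) + 10^(79.4/10) = 1.125e+08.
Combined level = 10 log₁₀(1.125e+08) = 80.5 dB.

80.5 dB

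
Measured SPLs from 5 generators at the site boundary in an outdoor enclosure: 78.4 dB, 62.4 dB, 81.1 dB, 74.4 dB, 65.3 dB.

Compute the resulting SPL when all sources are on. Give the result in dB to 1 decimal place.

83.6 dB

Converting to relative power and adding: 10^(78.4/10) + 10^(62.4/10) + 10^(81.1/10) + 10^(74.4/10) + 10^(65.3/10) = 2.307e+08.
Combined level = 10 log₁₀(2.307e+08) = 83.6 dB.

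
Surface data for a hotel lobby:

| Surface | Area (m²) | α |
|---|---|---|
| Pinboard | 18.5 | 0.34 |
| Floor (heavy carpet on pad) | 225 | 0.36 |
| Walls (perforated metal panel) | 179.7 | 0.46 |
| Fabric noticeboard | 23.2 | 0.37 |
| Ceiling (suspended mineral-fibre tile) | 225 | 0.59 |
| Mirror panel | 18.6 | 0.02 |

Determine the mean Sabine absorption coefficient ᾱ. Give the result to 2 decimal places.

S = Σ Sᵢ = 18.5 + 225 + 179.7 + 23.2 + 225 + 18.6 = 690.0 m².
Σ(Sᵢαᵢ) = 18.5×0.34 + 225×0.36 + 179.7×0.46 + 23.2×0.37 + 225×0.59 + 18.6×0.02 = 311.658.
ᾱ = 311.658 / 690.0 = 0.45.

0.45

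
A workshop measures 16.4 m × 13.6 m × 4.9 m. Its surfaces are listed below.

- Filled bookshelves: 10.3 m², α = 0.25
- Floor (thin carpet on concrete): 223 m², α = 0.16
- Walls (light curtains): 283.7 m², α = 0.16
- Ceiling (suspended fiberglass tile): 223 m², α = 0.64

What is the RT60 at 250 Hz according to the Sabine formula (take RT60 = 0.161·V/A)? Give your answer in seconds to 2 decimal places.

Equivalent absorption area: A = 10.3×0.25 + 223×0.16 + 283.7×0.16 + 223×0.64 = 226.367 m².
V = 16.4·13.6·4.9 = 1092.896 m³.
T = 0.161 V/A = 0.161·1092.896/226.367 = 0.78 s.

0.78 sec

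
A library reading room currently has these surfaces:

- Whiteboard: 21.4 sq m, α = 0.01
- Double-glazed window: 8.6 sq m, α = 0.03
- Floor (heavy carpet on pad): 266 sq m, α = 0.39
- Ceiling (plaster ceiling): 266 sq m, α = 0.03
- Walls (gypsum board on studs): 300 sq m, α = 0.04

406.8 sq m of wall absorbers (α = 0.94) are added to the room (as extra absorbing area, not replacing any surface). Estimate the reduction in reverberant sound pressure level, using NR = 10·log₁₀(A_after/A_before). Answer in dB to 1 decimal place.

Total absorption A_before = 21.4×0.01 + 8.6×0.03 + 266×0.39 + 266×0.03 + 300×0.04
  = 0.214 + 0.258 + 103.740 + 7.980 + 12.000 = 124.192 sq m sabins.
Added absorption = 406.8 × 0.94 = 382.392 sabins.
New total A_after = 506.584 sabins.
Reduction = 10 log₁₀(A_after/A_before) = 10 log₁₀(4.0790) = 6.1 dB.

6.1 dB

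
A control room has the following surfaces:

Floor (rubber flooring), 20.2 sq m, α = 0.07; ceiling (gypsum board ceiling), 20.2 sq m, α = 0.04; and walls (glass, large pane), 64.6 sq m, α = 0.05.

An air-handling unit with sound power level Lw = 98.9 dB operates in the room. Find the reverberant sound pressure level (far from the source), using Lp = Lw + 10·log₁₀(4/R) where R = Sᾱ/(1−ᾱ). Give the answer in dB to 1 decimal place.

A = 5.452 sabins; S = 105.0 sq m.
ᾱ = 0.0519, so room constant R = A/(1−ᾱ) = 5.750 sq m.
Lp = 98.9 + 10·log₁₀(4/5.750) = 98.9 + (-1.58) = 97.3 dB.

97.3 dB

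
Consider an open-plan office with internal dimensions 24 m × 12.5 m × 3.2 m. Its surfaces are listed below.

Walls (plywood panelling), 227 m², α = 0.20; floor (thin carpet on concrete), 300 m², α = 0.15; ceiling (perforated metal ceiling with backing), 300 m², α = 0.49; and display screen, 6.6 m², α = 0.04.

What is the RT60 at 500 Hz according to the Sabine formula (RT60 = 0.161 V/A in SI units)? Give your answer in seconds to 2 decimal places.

Summing Sᵢαᵢ: 45.400 + 45.000 + 147.000 + 0.264 → A = 237.664 sabins.
Volume V = 24 × 12.5 × 3.2 = 960 m³.
T = 0.161 V/A = 0.161·960/237.664 = 0.65 s.

0.65 s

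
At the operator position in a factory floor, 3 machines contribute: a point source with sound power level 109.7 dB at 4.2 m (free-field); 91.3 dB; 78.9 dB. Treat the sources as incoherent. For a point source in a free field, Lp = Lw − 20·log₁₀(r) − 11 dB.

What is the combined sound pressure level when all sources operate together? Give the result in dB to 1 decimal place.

Source at 4.2 m: Lp = 109.7 − 20·log₁₀(4.2) − 11 = 86.2 dB.
Sum in the linear (power) domain: Σ 10^(Lᵢ/10) = 10^(86.2/10) + 10^(91.3/10) + 10^(78.9/10) = 1.843e+09.
L_total = 10·log₁₀(1.843e+09) = 92.7 dB.

92.7 dB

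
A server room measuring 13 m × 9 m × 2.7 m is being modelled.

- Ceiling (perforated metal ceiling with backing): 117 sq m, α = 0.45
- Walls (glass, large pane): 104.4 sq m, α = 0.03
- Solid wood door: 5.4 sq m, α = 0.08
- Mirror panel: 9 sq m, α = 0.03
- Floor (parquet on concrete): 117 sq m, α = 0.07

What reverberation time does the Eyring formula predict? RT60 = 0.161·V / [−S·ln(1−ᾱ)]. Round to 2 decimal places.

Total surface area S = 117 + 104.4 + 5.4 + 9 + 117 = 352.8 sq m.
Absorption A = 117·0.45 + 104.4·0.03 + 5.4·0.08 + 9·0.03 + 117·0.07 = 64.674 sabins.
ᾱ = 64.674 / 352.8 = 0.1833.
Eyring denominator: −S ln(1−ᾱ) = 71.436.
V = 13 × 9 × 2.7 = 315.9 m³.
T = 0.161·V/[−S·ln(1−ᾱ)] = 0.161·315.9/71.436 = 0.71 s.

0.71 s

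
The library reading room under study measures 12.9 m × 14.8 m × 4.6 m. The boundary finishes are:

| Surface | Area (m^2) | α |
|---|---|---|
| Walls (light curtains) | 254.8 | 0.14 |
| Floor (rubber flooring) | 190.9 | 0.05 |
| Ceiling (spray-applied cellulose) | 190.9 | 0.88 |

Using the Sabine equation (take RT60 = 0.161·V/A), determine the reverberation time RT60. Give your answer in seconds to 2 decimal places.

0.66 sec

Summing Sᵢαᵢ: 35.672 + 9.545 + 167.992 → A = 213.209 sabins.
V = 12.9·14.8·4.6 = 878.232 m³.
Sabine: RT60 = 0.161 × 878.232 / 213.209 = 0.66 s.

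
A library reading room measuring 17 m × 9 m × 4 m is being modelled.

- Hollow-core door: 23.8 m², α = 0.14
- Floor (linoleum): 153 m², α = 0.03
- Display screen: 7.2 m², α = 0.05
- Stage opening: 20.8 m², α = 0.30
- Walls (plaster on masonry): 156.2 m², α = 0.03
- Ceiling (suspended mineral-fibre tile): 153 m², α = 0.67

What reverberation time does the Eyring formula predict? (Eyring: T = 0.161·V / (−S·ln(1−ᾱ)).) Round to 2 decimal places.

0.71 seconds

Total surface area S = 23.8 + 153 + 7.2 + 20.8 + 156.2 + 153 = 514.0 m².
Σ(Sᵢαᵢ) = 23.8×0.14 + 153×0.03 + 7.2×0.05 + 20.8×0.30 + 156.2×0.03 + 153×0.67 = 121.718.
ᾱ = 121.718 / 514.0 = 0.2368.
−S·ln(1−ᾱ) = −514.0 × ln(1 − 0.2368) = 138.901.
V = 17 × 9 × 4 = 612 m³.
T = 0.161·V/[−S·ln(1−ᾱ)] = 0.161·612/138.901 = 0.71 s.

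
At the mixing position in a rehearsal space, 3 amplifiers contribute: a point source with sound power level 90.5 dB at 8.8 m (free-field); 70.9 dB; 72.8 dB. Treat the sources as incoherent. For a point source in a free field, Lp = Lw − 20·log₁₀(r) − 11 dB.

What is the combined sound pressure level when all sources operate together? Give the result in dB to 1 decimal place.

Source at 8.8 m: Lp = 90.5 − 20·log₁₀(8.8) − 11 = 60.6 dB.
Converting to relative power and adding: 10^(60.6/10) + 10^(70.9/10) + 10^(72.8/10) = 3.251e+07.
L_total = 10·log₁₀(3.251e+07) = 75.1 dB.

75.1 dB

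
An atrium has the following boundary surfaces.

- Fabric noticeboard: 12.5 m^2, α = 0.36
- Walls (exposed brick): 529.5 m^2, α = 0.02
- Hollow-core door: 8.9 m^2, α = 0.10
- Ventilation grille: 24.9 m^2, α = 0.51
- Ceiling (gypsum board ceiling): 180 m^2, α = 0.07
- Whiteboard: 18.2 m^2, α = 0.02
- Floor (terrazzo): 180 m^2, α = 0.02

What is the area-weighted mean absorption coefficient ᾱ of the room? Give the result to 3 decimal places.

Total surface area S = 954.0 m^2.
Σ(Sᵢαᵢ) = 12.5·0.36 + 529.5·0.02 + 8.9·0.10 + 24.9·0.51 + 180·0.07 + 18.2·0.02 + 180·0.02 = 45.243.
ᾱ = 45.243 / 954.0 = 0.047.

0.047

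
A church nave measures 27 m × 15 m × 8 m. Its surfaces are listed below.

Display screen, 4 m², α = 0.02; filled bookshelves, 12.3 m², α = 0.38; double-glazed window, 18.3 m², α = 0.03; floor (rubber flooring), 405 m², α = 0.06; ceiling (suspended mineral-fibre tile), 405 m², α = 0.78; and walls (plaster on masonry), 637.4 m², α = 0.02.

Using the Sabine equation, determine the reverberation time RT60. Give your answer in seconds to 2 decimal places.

A = Σ Sᵢαᵢ = 4·0.02 + 12.3·0.38 + 18.3·0.03 + 405·0.06 + 405·0.78 + 637.4·0.02 = 358.251 sabins.
Volume V = 27 × 15 × 8 = 3240 m³.
Sabine: RT60 = 0.161 × 3240 / 358.251 = 1.46 s.

1.46 s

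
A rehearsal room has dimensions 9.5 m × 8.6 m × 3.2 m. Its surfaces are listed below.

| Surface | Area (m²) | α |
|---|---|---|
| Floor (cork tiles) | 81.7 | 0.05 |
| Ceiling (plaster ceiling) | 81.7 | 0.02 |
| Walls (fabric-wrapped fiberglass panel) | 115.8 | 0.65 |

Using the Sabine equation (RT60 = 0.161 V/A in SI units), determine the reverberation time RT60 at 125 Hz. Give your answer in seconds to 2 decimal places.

0.52 s

Summing Sᵢαᵢ: 4.085 + 1.634 + 75.270 → A = 80.989 sabins.
Volume V = 9.5 × 8.6 × 3.2 = 261.44 m³.
Sabine: RT60 = 0.161 × 261.44 / 80.989 = 0.52 s.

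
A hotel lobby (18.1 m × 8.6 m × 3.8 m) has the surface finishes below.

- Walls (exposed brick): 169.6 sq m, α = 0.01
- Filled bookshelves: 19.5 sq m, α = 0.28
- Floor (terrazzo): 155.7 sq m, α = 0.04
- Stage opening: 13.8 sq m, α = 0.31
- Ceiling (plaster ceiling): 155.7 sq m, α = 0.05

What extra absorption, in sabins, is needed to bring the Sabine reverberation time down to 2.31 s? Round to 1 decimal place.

Total absorption A₁ = 169.6*0.01 + 19.5*0.28 + 155.7*0.04 + 13.8*0.31 + 155.7*0.05
  = 1.696 + 5.460 + 6.228 + 4.278 + 7.785 = 25.447 sq m sabins.
For T = 2.31 s, need A₂ = 0.161·V/T = 0.161·591.508/2.31 = 41.226 sabins.
ΔA = A₂ − A₁ = 41.226 − 25.447 = 15.8 sabins.

15.8 sabins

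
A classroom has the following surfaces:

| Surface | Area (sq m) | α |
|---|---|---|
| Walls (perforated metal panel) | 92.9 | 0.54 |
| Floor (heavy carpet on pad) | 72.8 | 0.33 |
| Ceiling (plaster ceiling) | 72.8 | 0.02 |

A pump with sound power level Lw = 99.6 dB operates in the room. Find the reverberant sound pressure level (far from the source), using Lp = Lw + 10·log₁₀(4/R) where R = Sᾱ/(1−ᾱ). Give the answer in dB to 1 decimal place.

85.2 dB

Σ(Sᵢαᵢ) = 92.9·0.54 + 72.8·0.33 + 72.8·0.02 = 75.646; total area S = 238.5 sq m.
ᾱ = 75.646/238.5 = 0.3172; R = Sᾱ/(1−ᾱ) = 75.646/(1−0.3172) = 110.788 sq m.
Lp = 99.6 + 10·log₁₀(4/110.788) = 99.6 + (-14.42) = 85.2 dB.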